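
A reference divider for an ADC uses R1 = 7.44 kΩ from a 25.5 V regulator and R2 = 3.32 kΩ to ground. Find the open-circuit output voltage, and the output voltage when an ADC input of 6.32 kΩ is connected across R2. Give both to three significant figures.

Unloaded: 7.87 V; loaded: 5.77 V

Open-circuit: V = 25.5 × 3.32/(7.44 + 3.32) = 7.87 V.
With the load, R2 becomes R2‖R_L = 2.177 kΩ, so V = 25.5 × 2.177/9.617 = 5.77 V.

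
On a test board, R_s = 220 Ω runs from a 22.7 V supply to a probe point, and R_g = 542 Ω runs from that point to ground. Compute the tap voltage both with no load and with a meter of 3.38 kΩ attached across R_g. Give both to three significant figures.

Open-circuit: V = 22.7 × 542/(220 + 542) = 16.1 V.
With the load, R_g becomes R_g‖R_L = 467.1 Ω, so V = 22.7 × 467.1/687.1 = 15.4 V.

Unloaded: 16.1 V; loaded: 15.4 V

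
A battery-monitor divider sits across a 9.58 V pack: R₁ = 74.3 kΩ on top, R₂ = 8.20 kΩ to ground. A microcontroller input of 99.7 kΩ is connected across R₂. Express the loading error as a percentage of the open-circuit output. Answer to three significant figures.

The divider's output (Thévenin) resistance is R₁‖R₂ = 7.385 kΩ.
Fractional drop under load = R_th/(R_th + R_L) = 7.385 / (7.385 + 99.7) = 0.06896.
So the output falls by 6.90 %.

6.90 %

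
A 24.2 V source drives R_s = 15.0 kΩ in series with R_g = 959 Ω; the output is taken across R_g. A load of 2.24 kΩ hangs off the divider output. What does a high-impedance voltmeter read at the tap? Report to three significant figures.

V_out ≈ 1.04 V

The load sits in parallel with R_g: R_g‖R_L = (959 × 2240) / (959 + 2240) = 671.5 Ω.
V_out = 24.2 × 671.5 / (15000 + 671.5) = 24.2 × 671.5/15670 = 1.04 V.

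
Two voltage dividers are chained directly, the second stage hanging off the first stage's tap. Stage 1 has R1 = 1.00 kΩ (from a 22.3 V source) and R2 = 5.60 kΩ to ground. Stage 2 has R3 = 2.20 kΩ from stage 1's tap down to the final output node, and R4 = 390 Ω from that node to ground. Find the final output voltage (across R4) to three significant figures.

Stage 2 presents R3+R4 = 2590 Ω as a load on stage 1's tap.
Stage 1's lower leg becomes R2‖(R3+R4) = 1771 Ω, so V_mid = 22.3 × 1771/2771 = 14.25 V.
Stage 2 is itself unloaded: V_out = V_mid × R4/(R3+R4) = 14.25 × 390/2590 = 2.15 V.

V_out ≈ 2.15 V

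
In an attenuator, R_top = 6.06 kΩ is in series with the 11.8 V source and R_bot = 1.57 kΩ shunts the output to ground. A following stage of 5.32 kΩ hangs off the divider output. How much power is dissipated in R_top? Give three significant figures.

P ≈ 16.0 mW

Total resistance from the source is R_top + (R_bot‖R_L) = 7.272 kΩ, so I = 11.8/7.272 kΩ = 1.623 mA.
P = I²·R_top = (1.623 mA)² × 6.06 kΩ = 16.0 mW.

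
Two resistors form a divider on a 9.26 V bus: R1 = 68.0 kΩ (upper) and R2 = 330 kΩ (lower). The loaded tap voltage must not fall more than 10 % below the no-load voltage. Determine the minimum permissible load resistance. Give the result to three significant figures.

R_L(min) ≈ 507 kΩ

Output resistance R_th = R1‖R2 = (68.0 × 330)/398.0 = 56.38 kΩ.
The fractional drop is R_th/(R_th + R_L); requiring this ≤ 0.100 gives R_L ≥ R_th(1/0.100 − 1) = 56.38 × 9.000 = 507 kΩ.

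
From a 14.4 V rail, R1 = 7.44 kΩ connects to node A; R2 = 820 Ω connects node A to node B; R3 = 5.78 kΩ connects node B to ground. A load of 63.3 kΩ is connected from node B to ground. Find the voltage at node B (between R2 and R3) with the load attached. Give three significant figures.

At node B, R3 is in parallel with the load: R3‖R_L = 5296 Ω.
Below node A the resistance is R2 + (R3‖R_L) = 6116 Ω, so V_A = 14.4 × 6116/13560 = 6.497 V.
Then V_B = V_A × (R3‖R_L)/(R2 + R3‖R_L) = 6.497 × 5296/6116 = 5.63 V.

V ≈ 5.63 V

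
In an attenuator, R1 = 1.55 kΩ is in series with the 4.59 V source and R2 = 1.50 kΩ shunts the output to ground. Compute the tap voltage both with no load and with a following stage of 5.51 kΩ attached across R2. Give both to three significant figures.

Unloaded: 2.26 V; loaded: 1.98 V

Open-circuit: V = 4.59 × 1.50/(1.55 + 1.50) = 2.26 V.
With the load, R2 becomes R2‖R_L = 1.179 kΩ, so V = 4.59 × 1.179/2.729 = 1.98 V.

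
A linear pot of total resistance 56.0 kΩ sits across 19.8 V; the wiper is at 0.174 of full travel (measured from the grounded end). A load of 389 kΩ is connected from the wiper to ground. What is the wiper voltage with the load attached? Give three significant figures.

The wiper splits the pot into (1−α)R = 46.26 kΩ above and αR = 9.744 kΩ below.
Lower section ‖ load = 9.506 kΩ.
V_wiper = 19.8 × 9.506/(46.26 + 9.506) = 3.38 V.

V ≈ 3.38 V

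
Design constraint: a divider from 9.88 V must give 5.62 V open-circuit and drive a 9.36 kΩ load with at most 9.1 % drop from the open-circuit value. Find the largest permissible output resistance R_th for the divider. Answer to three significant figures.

Loading drop = R_th/(R_th + R_L) ≤ 0.0910, so R_th ≤ R_L · ε/(1−ε) = 9.36 kΩ × 0.0910/0.9090 = 937 Ω.
(Any R1, R2 with R2/(R1+R2) = 0.569 and R1‖R2 ≤ 937 Ω will meet the spec.)

R_th ≤ 937 Ω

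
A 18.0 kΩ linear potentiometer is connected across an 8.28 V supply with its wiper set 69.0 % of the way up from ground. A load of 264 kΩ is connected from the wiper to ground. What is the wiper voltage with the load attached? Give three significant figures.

V ≈ 5.63 V

The wiper splits the pot into (1−α)R = 5.580 kΩ above and αR = 12.42 kΩ below.
Lower section ‖ load = 11.86 kΩ.
V_wiper = 8.28 × 11.86/(5.580 + 11.86) = 5.63 V.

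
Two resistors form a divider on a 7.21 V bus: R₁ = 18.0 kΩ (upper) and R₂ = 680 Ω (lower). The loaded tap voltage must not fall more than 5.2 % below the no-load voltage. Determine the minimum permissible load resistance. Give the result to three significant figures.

Output resistance R_th = R₁‖R₂ = (18000 × 680)/18680 = 655.2 Ω.
The fractional drop is R_th/(R_th + R_L); requiring this ≤ 0.0520 gives R_L ≥ R_th(1/0.0520 − 1) = 655.2 × 18.23 = 11.9 kΩ.

R_L(min) ≈ 11.9 kΩ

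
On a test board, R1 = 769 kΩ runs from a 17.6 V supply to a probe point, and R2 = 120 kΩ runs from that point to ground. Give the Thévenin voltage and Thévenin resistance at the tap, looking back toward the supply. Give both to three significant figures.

V_th = 2.38 V, R_th = 104 kΩ

V_th is the open-circuit tap voltage: 17.6 × 120/(769 + 120) = 2.38 V.
With the supply zeroed, R1 and R2 appear in parallel from the tap: R_th = R1‖R2 = (769 × 120)/889.0 = 104 kΩ.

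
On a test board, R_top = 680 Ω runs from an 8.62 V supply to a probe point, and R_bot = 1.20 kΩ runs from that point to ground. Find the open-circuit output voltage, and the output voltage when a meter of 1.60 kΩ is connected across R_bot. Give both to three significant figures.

Unloaded: 5.50 V; loaded: 4.33 V

Open-circuit: V = 8.62 × 1200/(680 + 1200) = 5.50 V.
With the load, R_bot becomes R_bot‖R_L = 685.7 Ω, so V = 8.62 × 685.7/1366 = 4.33 V.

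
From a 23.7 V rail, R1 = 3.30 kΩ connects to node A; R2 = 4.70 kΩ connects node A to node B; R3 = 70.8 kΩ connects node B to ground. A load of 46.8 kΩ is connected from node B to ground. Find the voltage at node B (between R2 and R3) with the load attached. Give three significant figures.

V ≈ 18.5 V

At node B, R3 is in parallel with the load: R3‖R_L = 28.18 kΩ.
Below node A the resistance is R2 + (R3‖R_L) = 32.88 kΩ, so V_A = 23.7 × 32.88/36.18 = 21.54 V.
Then V_B = V_A × (R3‖R_L)/(R2 + R3‖R_L) = 21.54 × 28.18/32.88 = 18.5 V.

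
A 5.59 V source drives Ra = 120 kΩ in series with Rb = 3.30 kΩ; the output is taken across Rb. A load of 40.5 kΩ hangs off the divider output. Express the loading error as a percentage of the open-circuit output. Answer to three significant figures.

The divider's output (Thévenin) resistance is Ra‖Rb = 3.212 kΩ.
Fractional drop under load = R_th/(R_th + R_L) = 3.212 / (3.212 + 40.5) = 0.07347.
So the output falls by 7.35 %.

7.35 %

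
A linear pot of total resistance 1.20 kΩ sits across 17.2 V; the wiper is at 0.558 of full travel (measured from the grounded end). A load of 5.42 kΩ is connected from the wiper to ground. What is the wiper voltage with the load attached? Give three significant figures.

V ≈ 9.10 V

The wiper splits the pot into (1−α)R = 530.4 Ω above and αR = 669.6 Ω below.
Lower section ‖ load = 596.0 Ω.
V_wiper = 17.2 × 596.0/(530.4 + 596.0) = 9.10 V.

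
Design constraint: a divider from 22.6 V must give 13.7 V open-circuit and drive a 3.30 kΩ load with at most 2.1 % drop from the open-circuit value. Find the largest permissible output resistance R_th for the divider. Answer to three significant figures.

Loading drop = R_th/(R_th + R_L) ≤ 0.0210, so R_th ≤ R_L · ε/(1−ε) = 3.30 kΩ × 0.0210/0.9790 = 70.8 Ω.
(Any R1, R2 with R2/(R1+R2) = 0.606 and R1‖R2 ≤ 70.8 Ω will meet the spec.)

R_th ≤ 70.8 Ω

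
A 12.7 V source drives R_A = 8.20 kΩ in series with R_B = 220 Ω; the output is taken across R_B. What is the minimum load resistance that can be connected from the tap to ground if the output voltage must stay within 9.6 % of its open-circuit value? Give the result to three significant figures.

R_L(min) ≈ 2.02 kΩ

Output resistance R_th = R_A‖R_B = (8200 × 220)/8420 = 214.3 Ω.
The fractional drop is R_th/(R_th + R_L); requiring this ≤ 0.0960 gives R_L ≥ R_th(1/0.0960 − 1) = 214.3 × 9.417 = 2.02 kΩ.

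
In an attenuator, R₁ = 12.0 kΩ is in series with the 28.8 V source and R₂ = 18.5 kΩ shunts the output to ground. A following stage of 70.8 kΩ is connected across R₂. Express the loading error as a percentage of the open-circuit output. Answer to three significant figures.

The divider's output (Thévenin) resistance is R₁‖R₂ = 7.279 kΩ.
Fractional drop under load = R_th/(R_th + R_L) = 7.279 / (7.279 + 70.8) = 0.09322.
So the output falls by 9.32 %.

9.32 %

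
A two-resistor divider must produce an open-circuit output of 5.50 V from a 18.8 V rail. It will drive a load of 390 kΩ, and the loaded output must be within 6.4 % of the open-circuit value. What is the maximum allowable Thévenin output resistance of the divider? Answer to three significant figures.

Loading drop = R_th/(R_th + R_L) ≤ 0.0640, so R_th ≤ R_L · ε/(1−ε) = 390 kΩ × 0.0640/0.9360 = 26.7 kΩ.

R_th ≤ 26.7 kΩ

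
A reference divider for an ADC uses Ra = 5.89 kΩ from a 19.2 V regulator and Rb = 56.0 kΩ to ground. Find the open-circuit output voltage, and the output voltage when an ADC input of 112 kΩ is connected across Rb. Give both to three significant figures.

Unloaded: 17.4 V; loaded: 16.6 V

Open-circuit: V = 19.2 × 56.0/(5.89 + 56.0) = 17.4 V.
With the load, Rb becomes Rb‖R_L = 37.33 kΩ, so V = 19.2 × 37.33/43.22 = 16.6 V.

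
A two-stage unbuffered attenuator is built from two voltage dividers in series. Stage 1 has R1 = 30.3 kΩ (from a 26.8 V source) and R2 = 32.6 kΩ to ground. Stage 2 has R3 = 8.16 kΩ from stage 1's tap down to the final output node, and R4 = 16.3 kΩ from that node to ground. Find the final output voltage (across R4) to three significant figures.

Stage 2 presents R3+R4 = 24.46 kΩ as a load on stage 1's tap.
Stage 1's lower leg becomes R2‖(R3+R4) = 13.97 kΩ, so V_mid = 26.8 × 13.97/44.27 = 8.459 V.
Stage 2 is itself unloaded: V_out = V_mid × R4/(R3+R4) = 8.459 × 16.3/24.46 = 5.64 V.

V_out ≈ 5.64 V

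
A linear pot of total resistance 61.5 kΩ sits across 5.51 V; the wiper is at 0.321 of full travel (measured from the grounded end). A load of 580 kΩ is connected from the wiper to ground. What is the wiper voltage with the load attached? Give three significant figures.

V ≈ 1.73 V

The wiper splits the pot into (1−α)R = 41.76 kΩ above and αR = 19.74 kΩ below.
Lower section ‖ load = 19.09 kΩ.
V_wiper = 5.51 × 19.09/(41.76 + 19.09) = 1.73 V.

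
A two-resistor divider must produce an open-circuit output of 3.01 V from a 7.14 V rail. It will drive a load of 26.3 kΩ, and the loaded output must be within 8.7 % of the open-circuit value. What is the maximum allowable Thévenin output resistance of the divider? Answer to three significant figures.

R_th ≤ 2.51 kΩ

Loading drop = R_th/(R_th + R_L) ≤ 0.0870, so R_th ≤ R_L · ε/(1−ε) = 26.3 kΩ × 0.0870/0.9130 = 2.51 kΩ.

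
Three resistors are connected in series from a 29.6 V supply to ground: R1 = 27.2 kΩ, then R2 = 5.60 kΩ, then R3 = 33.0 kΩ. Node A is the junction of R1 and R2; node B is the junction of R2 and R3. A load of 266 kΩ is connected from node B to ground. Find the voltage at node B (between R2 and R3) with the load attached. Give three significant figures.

V ≈ 14.0 V

At node B, R3 is in parallel with the load: R3‖R_L = 29.36 kΩ.
Below node A the resistance is R2 + (R3‖R_L) = 34.96 kΩ, so V_A = 29.6 × 34.96/62.16 = 16.65 V.
Then V_B = V_A × (R3‖R_L)/(R2 + R3‖R_L) = 16.65 × 29.36/34.96 = 14.0 V.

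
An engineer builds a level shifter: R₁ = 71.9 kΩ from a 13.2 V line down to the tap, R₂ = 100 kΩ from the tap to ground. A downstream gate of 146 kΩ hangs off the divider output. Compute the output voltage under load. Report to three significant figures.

V_out ≈ 5.97 V

The load sits in parallel with R₂: R₂‖R_L = (100 × 146) / (100 + 146) = 59.35 kΩ.
V_out = 13.2 × 59.35 / (71.9 + 59.35) = 13.2 × 59.35/131.2 = 5.97 V.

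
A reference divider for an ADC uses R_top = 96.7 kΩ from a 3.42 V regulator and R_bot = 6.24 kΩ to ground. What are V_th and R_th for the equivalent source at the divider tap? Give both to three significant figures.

V_th is the open-circuit tap voltage: 3.42 × 6.24/(96.7 + 6.24) = 0.207 V.
With the supply zeroed, R_top and R_bot appear in parallel from the tap: R_th = R_top‖R_bot = (96.7 × 6.24)/102.9 = 5.86 kΩ.

V_th = 0.207 V, R_th = 5.86 kΩ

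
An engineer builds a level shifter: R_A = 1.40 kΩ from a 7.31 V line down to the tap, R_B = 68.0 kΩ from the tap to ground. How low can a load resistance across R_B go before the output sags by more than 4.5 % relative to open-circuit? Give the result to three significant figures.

R_L(min) ≈ 29.1 kΩ

Output resistance R_th = R_A‖R_B = (1.40 × 68.0)/69.40 = 1.372 kΩ.
The fractional drop is R_th/(R_th + R_L); requiring this ≤ 0.0450 gives R_L ≥ R_th(1/0.0450 − 1) = 1.372 × 21.22 = 29.1 kΩ.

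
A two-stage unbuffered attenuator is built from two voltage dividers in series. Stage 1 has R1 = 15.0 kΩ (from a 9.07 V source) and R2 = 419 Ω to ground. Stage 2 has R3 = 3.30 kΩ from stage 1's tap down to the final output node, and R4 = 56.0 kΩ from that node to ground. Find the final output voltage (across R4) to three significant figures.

Stage 2 presents R3+R4 = 59300 Ω as a load on stage 1's tap.
Stage 1's lower leg becomes R2‖(R3+R4) = 416.1 Ω, so V_mid = 9.07 × 416.1/15420 = 0.2448 V.
Stage 2 is itself unloaded: V_out = V_mid × R4/(R3+R4) = 0.2448 × 56000/59300 = 0.231 V.

V_out ≈ 0.231 V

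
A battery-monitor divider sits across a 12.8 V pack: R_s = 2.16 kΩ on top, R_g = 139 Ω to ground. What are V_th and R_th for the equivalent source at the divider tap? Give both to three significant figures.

V_th is the open-circuit tap voltage: 12.8 × 139/(2160 + 139) = 0.774 V.
With the supply zeroed, R_s and R_g appear in parallel from the tap: R_th = R_s‖R_g = (2160 × 139)/2299 = 131 Ω.

V_th = 0.774 V, R_th = 131 Ω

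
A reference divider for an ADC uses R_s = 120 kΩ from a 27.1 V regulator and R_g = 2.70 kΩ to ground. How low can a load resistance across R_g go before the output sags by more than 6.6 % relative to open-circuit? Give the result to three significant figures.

R_L(min) ≈ 37.4 kΩ

Output resistance R_th = R_s‖R_g = (120 × 2.70)/122.7 = 2.641 kΩ.
The fractional drop is R_th/(R_th + R_L); requiring this ≤ 0.0660 gives R_L ≥ R_th(1/0.0660 − 1) = 2.641 × 14.15 = 37.4 kΩ.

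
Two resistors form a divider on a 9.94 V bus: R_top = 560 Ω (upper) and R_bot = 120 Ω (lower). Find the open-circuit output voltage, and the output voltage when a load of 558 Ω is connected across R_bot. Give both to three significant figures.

Unloaded: 1.75 V; loaded: 1.49 V

Open-circuit: V = 9.94 × 120/(560 + 120) = 1.75 V.
With the load, R_bot becomes R_bot‖R_L = 98.76 Ω, so V = 9.94 × 98.76/658.8 = 1.49 V.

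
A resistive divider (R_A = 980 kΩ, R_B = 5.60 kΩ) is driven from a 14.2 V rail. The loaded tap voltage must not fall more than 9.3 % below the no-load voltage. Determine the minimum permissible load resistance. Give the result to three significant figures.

Output resistance R_th = R_A‖R_B = (980 × 5.60)/985.6 = 5.568 kΩ.
The fractional drop is R_th/(R_th + R_L); requiring this ≤ 0.0930 gives R_L ≥ R_th(1/0.0930 − 1) = 5.568 × 9.753 = 54.3 kΩ.

R_L(min) ≈ 54.3 kΩ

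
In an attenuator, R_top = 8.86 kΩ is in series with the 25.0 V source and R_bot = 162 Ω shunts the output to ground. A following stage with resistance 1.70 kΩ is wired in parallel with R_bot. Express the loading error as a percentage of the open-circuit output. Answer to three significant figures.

Unloaded V = 25.0 × 162/9022 = 0.44890 V.
Loaded: R_bot‖R_L = 147.9 Ω, giving V = 25.0 × 147.9/9008 = 0.41049 V.
Drop = (0.44890 − 0.41049) / 0.44890 = 8.56 %.

8.56 %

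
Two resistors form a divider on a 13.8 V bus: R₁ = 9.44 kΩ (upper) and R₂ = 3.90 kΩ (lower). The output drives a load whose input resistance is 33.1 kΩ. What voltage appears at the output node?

V_out ≈ 3.72 V

The load sits in parallel with R₂: R₂‖R_L = (3.90 × 33.1) / (3.90 + 33.1) = 3.489 kΩ.
V_out = 13.8 × 3.489 / (9.44 + 3.489) = 13.8 × 3.489/12.93 = 3.72 V.
(Unloaded it would have been 4.03 V.)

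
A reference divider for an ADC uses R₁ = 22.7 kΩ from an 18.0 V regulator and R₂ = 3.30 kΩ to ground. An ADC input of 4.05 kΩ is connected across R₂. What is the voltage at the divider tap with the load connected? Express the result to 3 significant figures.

V_out ≈ 1.33 V

The load sits in parallel with R₂: R₂‖R_L = (3.30 × 4.05) / (3.30 + 4.05) = 1.818 kΩ.
V_out = 18.0 × 1.818 / (22.7 + 1.818) = 18.0 × 1.818/24.52 = 1.33 V.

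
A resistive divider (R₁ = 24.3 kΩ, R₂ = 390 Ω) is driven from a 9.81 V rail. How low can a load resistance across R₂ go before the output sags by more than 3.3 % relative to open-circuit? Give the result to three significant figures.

Output resistance R_th = R₁‖R₂ = (24300 × 390)/24690 = 383.8 Ω.
The fractional drop is R_th/(R_th + R_L); requiring this ≤ 0.0330 gives R_L ≥ R_th(1/0.0330 − 1) = 383.8 × 29.30 = 11.2 kΩ.

R_L(min) ≈ 11.2 kΩ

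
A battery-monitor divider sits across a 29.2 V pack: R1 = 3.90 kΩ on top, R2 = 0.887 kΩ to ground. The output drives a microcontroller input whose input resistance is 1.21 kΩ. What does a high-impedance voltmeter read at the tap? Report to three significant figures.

The load sits in parallel with R2: R2‖R_L = (887 × 1210) / (887 + 1210) = 511.8 Ω.
V_out = 29.2 × 511.8 / (3900 + 511.8) = 29.2 × 511.8/4412 = 3.39 V.
(Unloaded it would have been 5.41 V.)

V_out ≈ 3.39 V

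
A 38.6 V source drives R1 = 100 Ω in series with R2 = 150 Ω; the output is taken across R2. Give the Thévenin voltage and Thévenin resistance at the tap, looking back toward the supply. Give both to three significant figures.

V_th = 23.2 V, R_th = 60.0 Ω

V_th is the open-circuit tap voltage: 38.6 × 150/(100 + 150) = 23.2 V.
With the supply zeroed, R1 and R2 appear in parallel from the tap: R_th = R1‖R2 = (100 × 150)/250.0 = 60.0 Ω.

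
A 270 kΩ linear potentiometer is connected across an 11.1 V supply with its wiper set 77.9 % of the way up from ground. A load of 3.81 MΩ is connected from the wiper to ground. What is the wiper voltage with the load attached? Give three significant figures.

The wiper splits the pot into (1−α)R = 59.67 kΩ above and αR = 210.3 kΩ below.
Lower section ‖ load = 199.3 kΩ.
V_wiper = 11.1 × 199.3/(59.67 + 199.3) = 8.54 V.

V ≈ 8.54 V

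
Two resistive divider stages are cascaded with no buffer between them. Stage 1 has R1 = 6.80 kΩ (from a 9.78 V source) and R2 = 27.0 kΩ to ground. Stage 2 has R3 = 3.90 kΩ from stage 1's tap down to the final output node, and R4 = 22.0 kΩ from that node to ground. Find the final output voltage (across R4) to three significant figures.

V_out ≈ 5.49 V

Stage 2 presents R3+R4 = 25.90 kΩ as a load on stage 1's tap.
Stage 1's lower leg becomes R2‖(R3+R4) = 13.22 kΩ, so V_mid = 9.78 × 13.22/20.02 = 6.458 V.
Stage 2 is itself unloaded: V_out = V_mid × R4/(R3+R4) = 6.458 × 22.0/25.90 = 5.49 V.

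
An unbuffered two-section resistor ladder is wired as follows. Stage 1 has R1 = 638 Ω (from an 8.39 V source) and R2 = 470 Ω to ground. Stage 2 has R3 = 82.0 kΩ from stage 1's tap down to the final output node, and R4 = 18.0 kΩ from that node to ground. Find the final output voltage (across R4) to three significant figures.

V_out ≈ 0.639 V

Stage 2 presents R3+R4 = 100000 Ω as a load on stage 1's tap.
Stage 1's lower leg becomes R2‖(R3+R4) = 467.8 Ω, so V_mid = 8.39 × 467.8/1106 = 3.549 V.
Stage 2 is itself unloaded: V_out = V_mid × R4/(R3+R4) = 3.549 × 18000/100000 = 0.639 V.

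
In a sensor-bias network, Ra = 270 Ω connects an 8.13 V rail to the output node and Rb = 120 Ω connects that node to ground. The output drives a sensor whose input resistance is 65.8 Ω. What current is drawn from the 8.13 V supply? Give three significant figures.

I ≈ 26.0 mA

Rb‖R_L = 42.50 Ω, so the source sees Ra + Rb‖R_L = 312.5 Ω.
I = 8.13 V / 312.5 Ω = 26.0 mA.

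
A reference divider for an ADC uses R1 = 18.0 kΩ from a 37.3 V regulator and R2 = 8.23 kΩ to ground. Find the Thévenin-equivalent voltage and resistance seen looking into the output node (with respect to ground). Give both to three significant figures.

V_th is the open-circuit tap voltage: 37.3 × 8.23/(18.0 + 8.23) = 11.7 V.
With the supply zeroed, R1 and R2 appear in parallel from the tap: R_th = R1‖R2 = (18.0 × 8.23)/26.23 = 5.65 kΩ.

V_th = 11.7 V, R_th = 5.65 kΩ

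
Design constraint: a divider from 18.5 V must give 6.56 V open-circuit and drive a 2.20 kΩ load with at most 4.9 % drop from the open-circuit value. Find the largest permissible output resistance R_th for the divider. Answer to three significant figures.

R_th ≤ 113 Ω

Loading drop = R_th/(R_th + R_L) ≤ 0.0490, so R_th ≤ R_L · ε/(1−ε) = 2.20 kΩ × 0.0490/0.9510 = 113 Ω.
(Any R1, R2 with R2/(R1+R2) = 0.355 and R1‖R2 ≤ 113 Ω will meet the spec.)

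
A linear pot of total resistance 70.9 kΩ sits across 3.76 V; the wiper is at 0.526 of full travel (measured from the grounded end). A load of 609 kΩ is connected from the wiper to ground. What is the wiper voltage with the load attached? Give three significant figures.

V ≈ 1.92 V

The wiper splits the pot into (1−α)R = 33.61 kΩ above and αR = 37.29 kΩ below.
Lower section ‖ load = 35.14 kΩ.
V_wiper = 3.76 × 35.14/(33.61 + 35.14) = 1.92 V.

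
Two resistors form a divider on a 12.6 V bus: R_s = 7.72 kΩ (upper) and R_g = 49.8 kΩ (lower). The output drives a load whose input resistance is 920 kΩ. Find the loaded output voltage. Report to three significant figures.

V_out ≈ 10.8 V

The load sits in parallel with R_g: R_g‖R_L = (49.8 × 920) / (49.8 + 920) = 47.24 kΩ.
V_out = 12.6 × 47.24 / (7.72 + 47.24) = 12.6 × 47.24/54.96 = 10.8 V.
(Unloaded it would have been 10.9 V.)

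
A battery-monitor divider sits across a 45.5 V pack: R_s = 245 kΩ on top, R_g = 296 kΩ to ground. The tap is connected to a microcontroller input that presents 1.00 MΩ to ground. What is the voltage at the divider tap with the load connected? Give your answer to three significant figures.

The load sits in parallel with R_g: R_g‖R_L = (296 × 1000) / (296 + 1000) = 228.4 kΩ.
V_out = 45.5 × 228.4 / (245 + 228.4) = 45.5 × 228.4/473.4 = 22.0 V.
(Unloaded it would have been 24.9 V.)

V_out ≈ 22.0 V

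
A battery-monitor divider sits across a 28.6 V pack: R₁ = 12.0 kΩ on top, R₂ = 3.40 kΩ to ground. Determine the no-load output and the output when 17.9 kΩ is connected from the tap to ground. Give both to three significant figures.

Unloaded: 6.31 V; loaded: 5.50 V

Open-circuit: V = 28.6 × 3.40/(12.0 + 3.40) = 6.31 V.
With the load, R₂ becomes R₂‖R_L = 2.857 kΩ, so V = 28.6 × 2.857/14.86 = 5.50 V.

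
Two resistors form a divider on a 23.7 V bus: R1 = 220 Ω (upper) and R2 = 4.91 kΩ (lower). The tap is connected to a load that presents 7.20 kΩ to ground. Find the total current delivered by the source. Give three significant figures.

R2‖R_L = 2919 Ω, so the source sees R1 + R2‖R_L = 3139 Ω.
I = 23.7 V / 3139 Ω = 7.55 mA.

I ≈ 7.55 mA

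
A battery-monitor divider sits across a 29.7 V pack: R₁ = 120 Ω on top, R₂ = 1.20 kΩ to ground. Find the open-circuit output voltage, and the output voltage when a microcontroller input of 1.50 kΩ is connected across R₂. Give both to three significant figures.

Unloaded: 27.0 V; loaded: 25.2 V

Open-circuit: V = 29.7 × 1200/(120 + 1200) = 27.0 V.
With the load, R₂ becomes R₂‖R_L = 666.7 Ω, so V = 29.7 × 666.7/786.7 = 25.2 V.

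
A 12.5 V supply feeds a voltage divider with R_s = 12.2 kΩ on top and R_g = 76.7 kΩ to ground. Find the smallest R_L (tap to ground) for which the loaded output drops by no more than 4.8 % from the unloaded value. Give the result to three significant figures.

R_L(min) ≈ 209 kΩ

Output resistance R_th = R_s‖R_g = (12.2 × 76.7)/88.90 = 10.53 kΩ.
The fractional drop is R_th/(R_th + R_L); requiring this ≤ 0.0480 gives R_L ≥ R_th(1/0.0480 − 1) = 10.53 × 19.83 = 209 kΩ.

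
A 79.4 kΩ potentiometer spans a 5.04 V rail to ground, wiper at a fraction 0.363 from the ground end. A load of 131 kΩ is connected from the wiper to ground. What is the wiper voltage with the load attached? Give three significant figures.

V ≈ 1.60 V

The wiper splits the pot into (1−α)R = 50.58 kΩ above and αR = 28.82 kΩ below.
Lower section ‖ load = 23.62 kΩ.
V_wiper = 5.04 × 23.62/(50.58 + 23.62) = 1.60 V.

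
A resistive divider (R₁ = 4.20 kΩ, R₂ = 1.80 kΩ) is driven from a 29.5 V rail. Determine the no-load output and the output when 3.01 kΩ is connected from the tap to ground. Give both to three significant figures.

Unloaded: 8.85 V; loaded: 6.24 V

Open-circuit: V = 29.5 × 1.80/(4.20 + 1.80) = 8.85 V.
With the load, R₂ becomes R₂‖R_L = 1.126 kΩ, so V = 29.5 × 1.126/5.326 = 6.24 V.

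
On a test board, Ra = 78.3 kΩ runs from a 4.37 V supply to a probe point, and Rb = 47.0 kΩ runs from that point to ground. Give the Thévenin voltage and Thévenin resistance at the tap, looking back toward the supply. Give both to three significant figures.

V_th = 1.64 V, R_th = 29.4 kΩ

V_th is the open-circuit tap voltage: 4.37 × 47.0/(78.3 + 47.0) = 1.64 V.
With the supply zeroed, Ra and Rb appear in parallel from the tap: R_th = Ra‖Rb = (78.3 × 47.0)/125.3 = 29.4 kΩ.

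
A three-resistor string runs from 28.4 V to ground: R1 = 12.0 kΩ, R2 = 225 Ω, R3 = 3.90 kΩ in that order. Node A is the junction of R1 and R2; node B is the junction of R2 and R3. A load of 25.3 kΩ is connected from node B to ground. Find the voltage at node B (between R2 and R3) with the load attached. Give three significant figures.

V ≈ 6.15 V

At node B, R3 is in parallel with the load: R3‖R_L = 3379 Ω.
Below node A the resistance is R2 + (R3‖R_L) = 3604 Ω, so V_A = 28.4 × 3604/15600 = 6.560 V.
Then V_B = V_A × (R3‖R_L)/(R2 + R3‖R_L) = 6.560 × 3379/3604 = 6.15 V.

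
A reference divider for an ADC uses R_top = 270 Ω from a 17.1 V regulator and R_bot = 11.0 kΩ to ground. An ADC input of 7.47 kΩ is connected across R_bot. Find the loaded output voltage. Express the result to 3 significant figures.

The load sits in parallel with R_bot: R_bot‖R_L = (11000 × 7470) / (11000 + 7470) = 4449 Ω.
V_out = 17.1 × 4449 / (270 + 4449) = 17.1 × 4449/4719 = 16.1 V.

V_out ≈ 16.1 V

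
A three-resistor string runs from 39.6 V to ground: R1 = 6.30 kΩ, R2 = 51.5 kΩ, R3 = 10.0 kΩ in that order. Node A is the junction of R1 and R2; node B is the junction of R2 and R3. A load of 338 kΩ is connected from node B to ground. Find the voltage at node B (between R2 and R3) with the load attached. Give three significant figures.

V ≈ 5.70 V

At node B, R3 is in parallel with the load: R3‖R_L = 9.713 kΩ.
Below node A the resistance is R2 + (R3‖R_L) = 61.21 kΩ, so V_A = 39.6 × 61.21/67.51 = 35.90 V.
Then V_B = V_A × (R3‖R_L)/(R2 + R3‖R_L) = 35.90 × 9.713/61.21 = 5.70 V.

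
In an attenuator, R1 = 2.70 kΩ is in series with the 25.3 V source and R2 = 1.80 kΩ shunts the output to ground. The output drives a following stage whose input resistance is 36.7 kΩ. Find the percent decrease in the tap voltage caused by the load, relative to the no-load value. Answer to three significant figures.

2.86 %

The divider's output (Thévenin) resistance is R1‖R2 = 1.080 kΩ.
Fractional drop under load = R_th/(R_th + R_L) = 1.080 / (1.080 + 36.7) = 0.02859.
So the output falls by 2.86 %.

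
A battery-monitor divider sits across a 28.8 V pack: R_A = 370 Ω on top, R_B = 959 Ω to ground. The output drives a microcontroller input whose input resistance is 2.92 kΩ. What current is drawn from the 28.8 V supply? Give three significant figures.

I ≈ 26.4 mA

R_B‖R_L = 721.9 Ω, so the source sees R_A + R_B‖R_L = 1092 Ω.
I = 28.8 V / 1092 Ω = 26.4 mA.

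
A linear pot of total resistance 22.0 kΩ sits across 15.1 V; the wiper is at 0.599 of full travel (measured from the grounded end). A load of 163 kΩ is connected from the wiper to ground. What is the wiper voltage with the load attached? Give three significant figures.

The wiper splits the pot into (1−α)R = 8.822 kΩ above and αR = 13.18 kΩ below.
Lower section ‖ load = 12.19 kΩ.
V_wiper = 15.1 × 12.19/(8.822 + 12.19) = 8.76 V.

V ≈ 8.76 V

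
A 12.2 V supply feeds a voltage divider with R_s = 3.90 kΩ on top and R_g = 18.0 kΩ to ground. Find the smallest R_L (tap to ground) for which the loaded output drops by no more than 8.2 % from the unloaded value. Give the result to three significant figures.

R_L(min) ≈ 35.9 kΩ

Output resistance R_th = R_s‖R_g = (3.90 × 18.0)/21.90 = 3.205 kΩ.
The fractional drop is R_th/(R_th + R_L); requiring this ≤ 0.0820 gives R_L ≥ R_th(1/0.0820 − 1) = 3.205 × 11.20 = 35.9 kΩ.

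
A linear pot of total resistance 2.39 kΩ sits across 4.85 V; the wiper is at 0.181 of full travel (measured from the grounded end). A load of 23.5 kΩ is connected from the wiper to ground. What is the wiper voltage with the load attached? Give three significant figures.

V ≈ 0.865 V

The wiper splits the pot into (1−α)R = 1957 Ω above and αR = 432.6 Ω below.
Lower section ‖ load = 424.8 Ω.
V_wiper = 4.85 × 424.8/(1957 + 424.8) = 0.865 V.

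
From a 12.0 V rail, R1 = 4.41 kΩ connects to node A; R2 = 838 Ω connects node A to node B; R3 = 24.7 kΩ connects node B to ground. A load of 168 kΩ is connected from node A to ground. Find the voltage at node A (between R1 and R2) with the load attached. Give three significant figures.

V ≈ 10.0 V

Below node A the series string R2+R3 = 25540 Ω sits in parallel with the 168000 Ω load: 22170 Ω.
V_A = 12.0 × 22170/(4410 + 22170) = 10.0 V.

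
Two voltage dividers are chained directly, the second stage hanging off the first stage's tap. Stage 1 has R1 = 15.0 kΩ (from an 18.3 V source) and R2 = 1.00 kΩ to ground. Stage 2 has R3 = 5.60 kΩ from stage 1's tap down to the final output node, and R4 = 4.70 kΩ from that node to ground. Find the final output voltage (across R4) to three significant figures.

V_out ≈ 0.478 V

Stage 2 presents R3+R4 = 10.30 kΩ as a load on stage 1's tap.
Stage 1's lower leg becomes R2‖(R3+R4) = 0.9115 kΩ, so V_mid = 18.3 × 0.9115/15.91 = 1.048 V.
Stage 2 is itself unloaded: V_out = V_mid × R4/(R3+R4) = 1.048 × 4.70/10.30 = 0.478 V.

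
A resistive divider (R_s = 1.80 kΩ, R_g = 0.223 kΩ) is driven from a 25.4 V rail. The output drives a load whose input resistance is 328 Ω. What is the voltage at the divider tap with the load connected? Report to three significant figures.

The load sits in parallel with R_g: R_g‖R_L = (223 × 328) / (223 + 328) = 132.7 Ω.
V_out = 25.4 × 132.7 / (1800 + 132.7) = 25.4 × 132.7/1933 = 1.74 V.

V_out ≈ 1.74 V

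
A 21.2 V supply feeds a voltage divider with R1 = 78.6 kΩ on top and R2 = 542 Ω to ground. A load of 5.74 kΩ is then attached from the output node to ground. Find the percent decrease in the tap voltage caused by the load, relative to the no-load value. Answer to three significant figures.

8.57 %

Unloaded V = 21.2 × 542/79140 = 0.14519 V.
Loaded: R2‖R_L = 495.2 Ω, giving V = 21.2 × 495.2/79100 = 0.13274 V.
Drop = (0.14519 − 0.13274) / 0.14519 = 8.57 %.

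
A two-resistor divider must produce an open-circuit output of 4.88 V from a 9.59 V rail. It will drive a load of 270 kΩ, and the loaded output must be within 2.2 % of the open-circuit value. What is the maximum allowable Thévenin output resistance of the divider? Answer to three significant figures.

Loading drop = R_th/(R_th + R_L) ≤ 0.0220, so R_th ≤ R_L · ε/(1−ε) = 270 kΩ × 0.0220/0.9780 = 6.07 kΩ.
(Any R1, R2 with R2/(R1+R2) = 0.509 and R1‖R2 ≤ 6.07 kΩ will meet the spec.)

R_th ≤ 6.07 kΩ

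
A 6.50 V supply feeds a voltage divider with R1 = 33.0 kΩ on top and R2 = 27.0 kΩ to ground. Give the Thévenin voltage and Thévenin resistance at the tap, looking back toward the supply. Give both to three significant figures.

V_th = 2.92 V, R_th = 14.8 kΩ

V_th is the open-circuit tap voltage: 6.50 × 27.0/(33.0 + 27.0) = 2.92 V.
With the supply zeroed, R1 and R2 appear in parallel from the tap: R_th = R1‖R2 = (33.0 × 27.0)/60.00 = 14.8 kΩ.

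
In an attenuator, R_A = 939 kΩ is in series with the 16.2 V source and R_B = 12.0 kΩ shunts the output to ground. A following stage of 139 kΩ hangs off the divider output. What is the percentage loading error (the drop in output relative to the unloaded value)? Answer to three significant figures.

The divider's output (Thévenin) resistance is R_A‖R_B = 11.85 kΩ.
Fractional drop under load = R_th/(R_th + R_L) = 11.85 / (11.85 + 139) = 0.07855.
So the output falls by 7.85 %.

7.85 %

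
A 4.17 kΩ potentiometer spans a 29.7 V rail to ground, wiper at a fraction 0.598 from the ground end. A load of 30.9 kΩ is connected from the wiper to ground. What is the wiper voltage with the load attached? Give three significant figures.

V ≈ 17.2 V

The wiper splits the pot into (1−α)R = 1.676 kΩ above and αR = 2.494 kΩ below.
Lower section ‖ load = 2.307 kΩ.
V_wiper = 29.7 × 2.307/(1.676 + 2.307) = 17.2 V.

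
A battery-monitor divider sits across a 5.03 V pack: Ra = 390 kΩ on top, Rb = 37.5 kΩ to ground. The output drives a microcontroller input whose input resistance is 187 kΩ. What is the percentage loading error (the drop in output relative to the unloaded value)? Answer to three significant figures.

15.5 %

The divider's output (Thévenin) resistance is Ra‖Rb = 34.21 kΩ.
Fractional drop under load = R_th/(R_th + R_L) = 34.21 / (34.21 + 187) = 0.1547.
So the output falls by 15.5 %.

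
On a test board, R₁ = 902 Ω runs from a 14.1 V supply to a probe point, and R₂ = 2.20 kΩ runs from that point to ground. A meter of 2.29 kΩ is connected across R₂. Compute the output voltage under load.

The load sits in parallel with R₂: R₂‖R_L = (2200 × 2290) / (2200 + 2290) = 1122 Ω.
V_out = 14.1 × 1122 / (902 + 1122) = 14.1 × 1122/2024 = 7.82 V.

V_out ≈ 7.82 V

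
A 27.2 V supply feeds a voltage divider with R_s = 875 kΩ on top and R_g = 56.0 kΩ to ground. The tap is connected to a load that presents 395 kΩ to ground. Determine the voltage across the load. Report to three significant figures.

V_out ≈ 1.44 V

The load sits in parallel with R_g: R_g‖R_L = (56.0 × 395) / (56.0 + 395) = 49.05 kΩ.
V_out = 27.2 × 49.05 / (875 + 49.05) = 27.2 × 49.05/924.0 = 1.44 V.
(Unloaded it would have been 1.64 V.)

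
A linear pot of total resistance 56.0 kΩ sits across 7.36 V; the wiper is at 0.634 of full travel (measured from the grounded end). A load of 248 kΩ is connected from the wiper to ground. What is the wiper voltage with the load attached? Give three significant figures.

The wiper splits the pot into (1−α)R = 20.50 kΩ above and αR = 35.50 kΩ below.
Lower section ‖ load = 31.06 kΩ.
V_wiper = 7.36 × 31.06/(20.50 + 31.06) = 4.43 V.

V ≈ 4.43 V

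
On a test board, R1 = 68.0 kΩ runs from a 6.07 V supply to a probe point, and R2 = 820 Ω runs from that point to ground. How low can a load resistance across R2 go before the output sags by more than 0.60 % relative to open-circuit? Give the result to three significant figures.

Output resistance R_th = R1‖R2 = (68000 × 820)/68820 = 810.2 Ω.
The fractional drop is R_th/(R_th + R_L); requiring this ≤ 0.00600 gives R_L ≥ R_th(1/0.00600 − 1) = 810.2 × 165.7 = 134 kΩ.

R_L(min) ≈ 134 kΩ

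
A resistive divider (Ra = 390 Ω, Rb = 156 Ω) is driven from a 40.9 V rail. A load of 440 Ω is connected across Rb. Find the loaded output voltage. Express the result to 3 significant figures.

V_out ≈ 9.32 V

The load sits in parallel with Rb: Rb‖R_L = (156 × 440) / (156 + 440) = 115.2 Ω.
V_out = 40.9 × 115.2 / (390 + 115.2) = 40.9 × 115.2/505.2 = 9.32 V.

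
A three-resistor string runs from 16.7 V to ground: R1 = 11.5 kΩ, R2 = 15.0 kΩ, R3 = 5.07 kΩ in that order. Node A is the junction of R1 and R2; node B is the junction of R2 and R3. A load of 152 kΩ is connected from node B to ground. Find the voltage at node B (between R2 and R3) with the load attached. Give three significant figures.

V ≈ 2.61 V

At node B, R3 is in parallel with the load: R3‖R_L = 4.906 kΩ.
Below node A the resistance is R2 + (R3‖R_L) = 19.91 kΩ, so V_A = 16.7 × 19.91/31.41 = 10.58 V.
Then V_B = V_A × (R3‖R_L)/(R2 + R3‖R_L) = 10.58 × 4.906/19.91 = 2.61 V.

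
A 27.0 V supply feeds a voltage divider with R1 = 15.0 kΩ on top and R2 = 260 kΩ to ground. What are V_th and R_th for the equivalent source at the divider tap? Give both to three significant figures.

V_th = 25.5 V, R_th = 14.2 kΩ

V_th is the open-circuit tap voltage: 27.0 × 260/(15.0 + 260) = 25.5 V.
With the supply zeroed, R1 and R2 appear in parallel from the tap: R_th = R1‖R2 = (15.0 × 260)/275.0 = 14.2 kΩ.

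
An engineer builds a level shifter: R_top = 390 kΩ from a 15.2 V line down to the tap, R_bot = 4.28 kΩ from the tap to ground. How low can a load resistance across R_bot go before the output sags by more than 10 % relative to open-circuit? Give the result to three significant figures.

R_L(min) ≈ 38.1 kΩ

Output resistance R_th = R_top‖R_bot = (390 × 4.28)/394.3 = 4.234 kΩ.
The fractional drop is R_th/(R_th + R_L); requiring this ≤ 0.100 gives R_L ≥ R_th(1/0.100 − 1) = 4.234 × 9.000 = 38.1 kΩ.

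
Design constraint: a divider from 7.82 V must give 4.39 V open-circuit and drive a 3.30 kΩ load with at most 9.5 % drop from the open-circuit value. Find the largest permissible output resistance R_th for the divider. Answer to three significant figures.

Loading drop = R_th/(R_th + R_L) ≤ 0.0950, so R_th ≤ R_L · ε/(1−ε) = 3.30 kΩ × 0.0950/0.9050 = 346 Ω.

R_th ≤ 346 Ω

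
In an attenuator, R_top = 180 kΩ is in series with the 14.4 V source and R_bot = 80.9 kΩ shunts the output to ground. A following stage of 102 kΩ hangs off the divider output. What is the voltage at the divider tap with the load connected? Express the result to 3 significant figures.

V_out ≈ 2.89 V

The load sits in parallel with R_bot: R_bot‖R_L = (80.9 × 102) / (80.9 + 102) = 45.12 kΩ.
V_out = 14.4 × 45.12 / (180 + 45.12) = 14.4 × 45.12/225.1 = 2.89 V.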